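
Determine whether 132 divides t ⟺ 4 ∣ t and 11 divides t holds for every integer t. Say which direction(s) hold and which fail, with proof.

(⇒) holds; (⇐) fails.

[⇒] If 132 ∣ t, write t = 132q. Since 132 = 33·4, t = 4·(33q), so 4 ∣ t; and since 132 = 12·11, t = 11·(12q), so 11 ∣ t.

[⇐] This fails: take t = 44. Both 4 ∣ 44 and 11 ∣ 44, yet 44 is not a multiple of 132 (since 44 = 0·132 + 44), so 132 ∤ 44.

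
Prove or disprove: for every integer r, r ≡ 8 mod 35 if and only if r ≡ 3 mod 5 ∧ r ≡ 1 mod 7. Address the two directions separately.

Equivalent; both directions hold.

(⇒) Suppose r ≡ 8 (mod 35); write r = 35j + 8. Since 5 ∣ 35, reducing mod 5 gives r ≡ 8 ≡ 3 (mod 5); since 7 ∣ 35, reducing mod 7 gives r ≡ 8 ≡ 1 (mod 7).

(⇐) Conversely, if r ≡ 3 (mod 5) and r ≡ 1 (mod 7), then by the Chinese remainder theorem r ≡ 8 (mod 35). This is exactly r ≡ 8 (mod 35).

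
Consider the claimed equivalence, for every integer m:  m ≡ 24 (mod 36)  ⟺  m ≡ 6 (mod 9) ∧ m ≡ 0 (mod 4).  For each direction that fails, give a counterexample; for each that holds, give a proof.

(⇐) If m ≡ 6 (mod 9) and m ≡ 0 (mod 4), then by the Chinese remainder theorem m ≡ 24 (mod 36). This is exactly m ≡ 24 (mod 36).

(⇒) Suppose m ≡ 24 (mod 36); write m = 36j + 24. Since 9 ∣ 36, reducing mod 9 gives m ≡ 24 ≡ 6 (mod 9); since 4 ∣ 36, reducing mod 4 gives m ≡ 24 ≡ 0 (mod 4).

Both directions hold; the statement is true.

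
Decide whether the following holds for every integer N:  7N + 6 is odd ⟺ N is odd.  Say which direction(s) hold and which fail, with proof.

(⇒) Suppose 7N + 6 is odd. Since 7 is odd, 7N and N have the same parity, so 7N + 6 ≡ N + 6 (mod 2). As 6 is even, 7N + 6 is odd exactly when N is odd. Thus N is odd.

(⇐) Conversely, suppose N is odd; write N = 2j + 1. Then 7N + 6 = 7·(2j + 1) + 6 = 2·7j + 13, which is odd.

Equivalent; both directions hold.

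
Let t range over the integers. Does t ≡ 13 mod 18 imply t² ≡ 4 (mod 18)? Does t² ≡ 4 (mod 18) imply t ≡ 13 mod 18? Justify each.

(→) This fails: take t = 13. Then 13 ≡ 13 (mod 18), but 13² = 169 ≡ 7 (mod 18), not 4.

(←) This fails: take t = 2. Then 2² = 4 ≡ 4 (mod 18), yet 2 ≡ 2 (mod 18), not 13.

Neither implication holds.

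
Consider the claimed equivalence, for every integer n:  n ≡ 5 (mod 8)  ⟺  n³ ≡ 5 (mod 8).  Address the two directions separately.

[⇒] Suppose n ≡ 5 (mod 8). Write n = 8j + 5. Then (8j + 5)³ = 512j³ + 960j² + 600j + 125 = 8(64j³ + 120j² + 75j + 15) + 5, so n³ ≡ 5 (mod 8).

[⇐] Conversely, suppose n³ ≡ 5 (mod 8). The only residue r in {0, …, 7} with r³ ≡ 5 (mod 8) is r = 5, so n ≡ 5 (mod 8).

The biconditional holds.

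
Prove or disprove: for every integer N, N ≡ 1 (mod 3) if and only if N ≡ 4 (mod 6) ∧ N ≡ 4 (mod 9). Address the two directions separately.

(⇒) This fails: N = 1 gives 1 ≡ 1 (mod 3) but 1 ≡ 1 (mod 6), so the conjunction on the right does not hold.

(⇐) Conversely, if N ≡ 4 (mod 6) and N ≡ 4 (mod 9), then by the Chinese remainder theorem N ≡ 4 (mod 18). Since 4 ≡ 1 (mod 3) and 3 ∣ 18, we get N ≡ 1 (mod 3).

Only the reverse direction holds.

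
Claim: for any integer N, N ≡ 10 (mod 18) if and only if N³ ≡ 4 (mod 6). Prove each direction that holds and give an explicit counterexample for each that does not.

(⟸) This fails: take N = 4. Then 4³ = 64 ≡ 4 (mod 6), yet 4 ≡ 4 (mod 18), not 10.

(⟹) Suppose N ≡ 10 (mod 18). Then N³ ≡ 10³ = 1000 (mod 18), and since 6 ∣ 18, also N³ ≡ 4 (mod 6).

Not equivalent: only (⇒) holds.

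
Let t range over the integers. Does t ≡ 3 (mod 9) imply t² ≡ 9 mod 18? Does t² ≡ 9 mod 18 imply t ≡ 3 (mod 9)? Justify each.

Both directions fail.

Forward direction. This fails: take t = 12. Then 12 ≡ 3 (mod 9), but 12² = 144 ≡ 0 (mod 18), not 9.

Converse. This fails: take t = 9. Then 9² = 81 ≡ 9 (mod 18), yet 9 ≡ 0 (mod 9), not 3.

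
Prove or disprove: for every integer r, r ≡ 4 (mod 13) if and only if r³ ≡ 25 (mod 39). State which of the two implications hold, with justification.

(⇒) This fails: take r = 17. Then 17 ≡ 4 (mod 13), but 17³ = 4913 ≡ 38 (mod 39), not 25.

(⇐) This fails: take r = 10. Then 10³ = 1000 ≡ 25 (mod 39), yet 10 ≡ 10 (mod 13), not 4.

Neither implication holds.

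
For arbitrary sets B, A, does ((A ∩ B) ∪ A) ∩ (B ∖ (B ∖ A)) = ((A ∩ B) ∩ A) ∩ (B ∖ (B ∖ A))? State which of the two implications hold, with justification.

(⟹) Let x ∈ ((A ∩ B) ∪ A) ∩ (B ∖ (B ∖ A)). Then x ∈ B ∩ A, from which x ∈ ((A ∩ B) ∩ A) ∩ (B ∖ (B ∖ A)).

(⟸) Let x ∈ ((A ∩ B) ∩ A) ∩ (B ∖ (B ∖ A)). Then x ∈ B ∩ A, from which x ∈ ((A ∩ B) ∪ A) ∩ (B ∖ (B ∖ A)).

The two sets are equal.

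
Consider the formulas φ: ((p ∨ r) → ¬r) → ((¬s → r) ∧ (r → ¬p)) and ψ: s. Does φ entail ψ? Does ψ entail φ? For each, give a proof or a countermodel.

(←) Assume the antecedent. If r is true, the consequent reduces to true regardless of the other variables. If r is false, the antecedent forces (r = F, s = T, p = F) or (r = F, s = T, p = T), and the consequent holds there. Either way the consequent holds.

(→) This fails. Under r = T, s = F, p = F, the left side is true but the right side is false.

Only the converse holds.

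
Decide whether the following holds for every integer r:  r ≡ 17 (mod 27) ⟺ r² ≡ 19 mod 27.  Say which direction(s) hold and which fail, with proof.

Only the forward direction holds.

(→) Suppose r ≡ 17 (mod 27). Write r = 27j + 17. Then (27j + 17)² = 729j² + 918j + 289 = 27(27j² + 34j + 10) + 19, so r² ≡ 19 (mod 27).

(←) This fails: take r = 10. Then 10² = 100 ≡ 19 (mod 27), yet 10 ≡ 10 (mod 27), not 17.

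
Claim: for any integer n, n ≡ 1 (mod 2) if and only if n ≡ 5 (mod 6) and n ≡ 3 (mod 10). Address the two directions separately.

(⇒) This fails: n = 1 gives 1 ≡ 1 (mod 2) but 1 ≡ 1 (mod 6), so the conjunction on the right does not hold.

(⇐) Conversely, if n ≡ 5 (mod 6) and n ≡ 3 (mod 10), then by the Chinese remainder theorem n ≡ 23 (mod 30). Since 23 ≡ 1 (mod 2) and 2 ∣ 30, we get n ≡ 1 (mod 2).

Only the reverse direction holds.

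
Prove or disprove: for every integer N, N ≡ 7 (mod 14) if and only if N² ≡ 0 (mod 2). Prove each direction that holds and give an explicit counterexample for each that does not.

Neither implication holds.

(⟹) This fails: take N = 7. Then 7 ≡ 7 (mod 14), but 7² = 49 ≡ 1 (mod 2), not 0.

(⟸) This fails: take N = 0. Then 0² = 0 ≡ 0 (mod 2), yet 0 ≡ 0 (mod 14), not 7.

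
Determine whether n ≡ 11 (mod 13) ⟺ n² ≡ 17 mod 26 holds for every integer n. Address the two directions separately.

Neither implication holds.

(⇒) This fails: take n = 24. Then 24 ≡ 11 (mod 13), but 24² = 576 ≡ 4 (mod 26), not 17.

(⇐) This fails: take n = 15. Then 15² = 225 ≡ 17 (mod 26), yet 15 ≡ 2 (mod 13), not 11.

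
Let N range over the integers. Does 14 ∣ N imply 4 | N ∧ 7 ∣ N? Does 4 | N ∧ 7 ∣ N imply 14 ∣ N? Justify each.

Only the reverse direction holds.

(⇒) This fails: take N = 14. Certainly 14 ∣ 14, but 4 ∤ 14.

(⇐) Suppose 4 ∣ N and 7 ∣ N. Any common multiple of 4 and 7 is a multiple of their lcm; here gcd(4, 7) = 1, so lcm(4, 7) = 4·7 = 28, so 28 ∣ N. Since 14 ∣ 28, it follows that 14 ∣ N.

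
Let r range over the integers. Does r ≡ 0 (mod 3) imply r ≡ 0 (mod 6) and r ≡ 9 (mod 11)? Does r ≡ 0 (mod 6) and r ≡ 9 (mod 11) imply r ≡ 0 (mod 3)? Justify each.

[⇒] This fails: r = 0 gives 0 ≡ 0 (mod 3) but 0 ≡ 0 (mod 11), so the conjunction on the right does not hold.

[⇐] Conversely, if r ≡ 0 (mod 6) and r ≡ 9 (mod 11), then by the Chinese remainder theorem r ≡ 42 (mod 66). Since 42 ≡ 0 (mod 3) and 3 ∣ 66, we get r ≡ 0 (mod 3).

Only the reverse direction holds.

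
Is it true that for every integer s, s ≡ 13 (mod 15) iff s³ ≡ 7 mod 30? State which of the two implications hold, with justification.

(⇒) fails; (⇐) holds.

(⇒) This fails: take s = 28. Then 28 ≡ 13 (mod 15), but 28³ = 21952 ≡ 22 (mod 30), not 7.

(⇐) Conversely, the residues r modulo 30 with r³ ≡ 7 (mod 30) are exactly {13}, and each is ≡ 13 (mod 15).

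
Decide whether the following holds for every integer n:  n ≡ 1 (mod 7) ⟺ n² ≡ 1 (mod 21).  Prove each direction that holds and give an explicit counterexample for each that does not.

Neither implication holds.

(⇒) This fails: take n = 15. Then 15 ≡ 1 (mod 7), but 15² = 225 ≡ 15 (mod 21), not 1.

(⇐) This fails: take n = 13. Then 13² = 169 ≡ 1 (mod 21), yet 13 ≡ 6 (mod 7), not 1.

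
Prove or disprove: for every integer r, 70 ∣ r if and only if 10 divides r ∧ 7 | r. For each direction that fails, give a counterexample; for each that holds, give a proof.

Both implications hold.

(⇒) If 70 ∣ r, write r = 70q. Since 70 = 7·10, r = 10·(7q), so 10 ∣ r; and since 70 = 10·7, r = 7·(10q), so 7 ∣ r.

(⇐) Suppose 10 ∣ r and 7 ∣ r. Any common multiple of 10 and 7 is a multiple of their lcm; here gcd(10, 7) = 1, so lcm(10, 7) = 10·7 = 70, so 70 ∣ r.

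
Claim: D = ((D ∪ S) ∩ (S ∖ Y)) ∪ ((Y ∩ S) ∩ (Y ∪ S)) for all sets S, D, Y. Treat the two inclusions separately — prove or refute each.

Both inclusions fail.

(⊆) This inclusion fails. Take S = ∅, D = {1}, Y = ∅; then 1 ∈ D but 1 ∉ ((D ∪ S) ∩ (S ∖ Y)) ∪ ((Y ∩ S) ∩ (Y ∪ S)).

(⊇) This inclusion fails. Take S = {1}, D = ∅, Y = ∅; then 1 ∈ ((D ∪ S) ∩ (S ∖ Y)) ∪ ((Y ∩ S) ∩ (Y ∪ S)) but 1 ∉ D.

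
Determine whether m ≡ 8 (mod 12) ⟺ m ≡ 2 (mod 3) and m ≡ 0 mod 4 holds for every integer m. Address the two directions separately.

Forward direction. Suppose m ≡ 8 (mod 12); write m = 12j + 8. Since 3 ∣ 12, reducing mod 3 gives m ≡ 8 ≡ 2 (mod 3); since 4 ∣ 12, reducing mod 4 gives m ≡ 8 ≡ 0 (mod 4).

Converse. If m ≡ 2 (mod 3) and m ≡ 0 (mod 4), then by the Chinese remainder theorem m ≡ 8 (mod 12). This is exactly m ≡ 8 (mod 12).

Both directions hold.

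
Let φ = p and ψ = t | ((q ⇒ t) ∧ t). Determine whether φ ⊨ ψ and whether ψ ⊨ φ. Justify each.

Neither implication holds.

(→) This fails. Under q = F, p = T, t = F, the left side is true but the right side is false.

(←) This fails. Under q = F, p = F, t = T, the left side is false but the right side is true.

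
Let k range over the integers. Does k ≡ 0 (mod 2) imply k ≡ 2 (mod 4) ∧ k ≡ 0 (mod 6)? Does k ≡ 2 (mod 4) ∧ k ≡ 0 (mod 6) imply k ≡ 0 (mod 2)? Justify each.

Only the reverse direction holds.

Forward direction. This fails: k = 0 gives 0 ≡ 0 (mod 2) but 0 ≡ 0 (mod 4), so the conjunction on the right does not hold.

Converse. If k ≡ 2 (mod 4) and k ≡ 0 (mod 6), then by the Chinese remainder theorem k ≡ 6 (mod 12). Since 6 ≡ 0 (mod 2) and 2 ∣ 12, we get k ≡ 0 (mod 2).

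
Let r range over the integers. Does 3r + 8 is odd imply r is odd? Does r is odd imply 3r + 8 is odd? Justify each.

(→) Suppose 3r + 8 is odd. Since 3 is odd, 3r and r have the same parity, so 3r + 8 ≡ r + 8 (mod 2). As 8 is even, 3r + 8 is odd exactly when r is odd. Thus r is odd.

(←) Conversely, suppose r is odd; write r = 2j + 1. Then 3r + 8 = 3·(2j + 1) + 8 = 2·3j + 11, which is odd.

Both directions hold.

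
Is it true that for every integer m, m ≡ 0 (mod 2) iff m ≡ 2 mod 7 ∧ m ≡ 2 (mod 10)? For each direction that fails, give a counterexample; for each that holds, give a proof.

(⇒) This fails: m = 0 gives 0 ≡ 0 (mod 2) but 0 ≡ 0 (mod 7), so the conjunction on the right does not hold.

(⇐) Conversely, if m ≡ 2 (mod 7) and m ≡ 2 (mod 10), then by the Chinese remainder theorem m ≡ 2 (mod 70). Since 2 ≡ 0 (mod 2) and 2 ∣ 70, we get m ≡ 0 (mod 2).

Only the reverse direction holds.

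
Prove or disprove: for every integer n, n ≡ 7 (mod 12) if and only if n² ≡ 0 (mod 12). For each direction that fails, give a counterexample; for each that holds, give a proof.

Neither direction holds.

[⇒] This fails: take n = 7. Then 7 ≡ 7 (mod 12), but 7² = 49 ≡ 1 (mod 12), not 0.

[⇐] This fails: take n = 0. Then 0² = 0 ≡ 0 (mod 12), yet 0 ≡ 0 (mod 12), not 7.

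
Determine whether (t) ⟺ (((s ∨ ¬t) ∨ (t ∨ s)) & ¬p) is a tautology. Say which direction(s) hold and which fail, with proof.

(⇒) fails and (⇐) fails.

(→) This fails. Under p = T, s = F, t = T, the left side is true but the right side is false.

(←) This fails. Under p = F, s = F, t = F, the left side is false but the right side is true.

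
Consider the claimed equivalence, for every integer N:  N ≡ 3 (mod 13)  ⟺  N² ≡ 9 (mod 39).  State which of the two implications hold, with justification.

Neither direction holds.

(→) This fails: take N = 16. Then 16 ≡ 3 (mod 13), but 16² = 256 ≡ 22 (mod 39), not 9.

(←) This fails: take N = 36. Then 36² = 1296 ≡ 9 (mod 39), yet 36 ≡ 10 (mod 13), not 3.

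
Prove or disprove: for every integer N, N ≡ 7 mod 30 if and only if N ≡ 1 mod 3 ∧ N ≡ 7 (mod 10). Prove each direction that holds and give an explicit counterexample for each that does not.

[⇒] Suppose N ≡ 7 (mod 30); write N = 30j + 7. Since 3 ∣ 30, reducing mod 3 gives N ≡ 7 ≡ 1 (mod 3); since 10 ∣ 30, reducing mod 10 gives N ≡ 7 (mod 10).

[⇐] Conversely, if N ≡ 1 (mod 3) and N ≡ 7 (mod 10), then by the Chinese remainder theorem N ≡ 7 (mod 30). This is exactly N ≡ 7 (mod 30).

Both directions hold.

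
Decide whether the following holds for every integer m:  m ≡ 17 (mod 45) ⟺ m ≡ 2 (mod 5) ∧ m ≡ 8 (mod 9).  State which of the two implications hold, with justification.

Both directions hold; the statement is true.

[⇒] Suppose m ≡ 17 (mod 45); write m = 45j + 17. Since 5 ∣ 45, reducing mod 5 gives m ≡ 17 ≡ 2 (mod 5); since 9 ∣ 45, reducing mod 9 gives m ≡ 17 ≡ 8 (mod 9).

[⇐] Conversely, if m ≡ 2 (mod 5) and m ≡ 8 (mod 9), then by the Chinese remainder theorem m ≡ 17 (mod 45). This is exactly m ≡ 17 (mod 45).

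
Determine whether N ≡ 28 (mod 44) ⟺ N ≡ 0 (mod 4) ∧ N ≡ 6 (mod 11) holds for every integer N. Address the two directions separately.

(⟹) Suppose N ≡ 28 (mod 44); write N = 44j + 28. Since 4 ∣ 44, reducing mod 4 gives N ≡ 28 ≡ 0 (mod 4); since 11 ∣ 44, reducing mod 11 gives N ≡ 28 ≡ 6 (mod 11).

(⟸) Conversely, if N ≡ 0 (mod 4) and N ≡ 6 (mod 11), then by the Chinese remainder theorem N ≡ 28 (mod 44). This is exactly N ≡ 28 (mod 44).

Both implications hold.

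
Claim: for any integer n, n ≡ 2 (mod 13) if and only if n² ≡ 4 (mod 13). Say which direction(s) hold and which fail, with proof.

[⇐] This fails: take n = 11. Then 11² = 121 ≡ 4 (mod 13), yet 11 ≡ 11 (mod 13), not 2.

[⇒] Suppose n ≡ 2 (mod 13). Write n = 13j + 2. Then (13j + 2)² = 169j² + 52j + 4 = 13(13j² + 4j) + 4, so n² ≡ 4 (mod 13).

The forward direction holds; the converse fails.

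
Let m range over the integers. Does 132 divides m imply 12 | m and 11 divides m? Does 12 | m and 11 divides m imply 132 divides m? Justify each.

(→) If 132 ∣ m, write m = 132q. Since 132 = 11·12, m = 12·(11q), so 12 ∣ m; and since 132 = 12·11, m = 11·(12q), so 11 ∣ m.

(←) Suppose 12 ∣ m and 11 ∣ m. Any common multiple of 12 and 11 is a multiple of their lcm; here gcd(12, 11) = 1, so lcm(12, 11) = 12·11 = 132, so 132 ∣ m.

The biconditional holds.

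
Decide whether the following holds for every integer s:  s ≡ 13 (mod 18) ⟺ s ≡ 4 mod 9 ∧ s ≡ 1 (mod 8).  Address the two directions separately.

(⟹) This fails: s = 67 gives 67 ≡ 13 (mod 18) but 67 ≡ 3 (mod 8), so the conjunction on the right does not hold.

(⟸) Conversely, if s ≡ 4 (mod 9) and s ≡ 1 (mod 8), then by the Chinese remainder theorem s ≡ 49 (mod 72). Since 49 ≡ 13 (mod 18) and 18 ∣ 72, we get s ≡ 13 (mod 18).

Only the converse holds.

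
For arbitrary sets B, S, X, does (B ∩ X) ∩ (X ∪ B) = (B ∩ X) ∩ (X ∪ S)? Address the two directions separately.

The two sets are equal.

(⟹) Let x ∈ (B ∩ X) ∩ (X ∪ B). Then either x ∈ B ∩ X and x ∉ S; or x ∈ B ∩ S ∩ X. In each case x ∈ (B ∩ X) ∩ (X ∪ S), so (B ∩ X) ∩ (X ∪ B) ⊆ (B ∩ X) ∩ (X ∪ S).

(⟸) Let x ∈ (B ∩ X) ∩ (X ∪ S). Then either x ∈ B ∩ X and x ∉ S; or x ∈ B ∩ S ∩ X. In each case x ∈ (B ∩ X) ∩ (X ∪ B), so (B ∩ X) ∩ (X ∪ S) ⊆ (B ∩ X) ∩ (X ∪ B).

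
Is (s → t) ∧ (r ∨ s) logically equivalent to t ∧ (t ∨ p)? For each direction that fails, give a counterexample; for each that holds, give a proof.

Both directions fail.

(→) This fails. Under r = T, p = F, t = F, s = F, the left side is true but the right side is false.

(←) This fails. Under r = F, p = F, t = T, s = F, the left side is false but the right side is true.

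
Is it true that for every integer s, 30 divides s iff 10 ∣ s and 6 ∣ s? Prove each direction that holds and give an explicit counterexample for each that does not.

Forward direction. If 30 ∣ s, write s = 30q. Since 30 = 3·10, s = 10·(3q), so 10 ∣ s; and since 30 = 5·6, s = 6·(5q), so 6 ∣ s.

Converse. Suppose 10 ∣ s and 6 ∣ s. Any common multiple of 10 and 6 is a multiple of their lcm; here lcm(10, 6) = 10·6/gcd(10, 6) = 60/2 = 30, so 30 ∣ s.

Both directions hold.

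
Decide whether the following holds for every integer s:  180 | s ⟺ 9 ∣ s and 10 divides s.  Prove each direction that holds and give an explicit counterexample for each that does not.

(⟹) If 180 ∣ s, write s = 180q. Since 180 = 20·9, s = 9·(20q), so 9 ∣ s; and since 180 = 18·10, s = 10·(18q), so 10 ∣ s.

(⟸) This fails: take s = 90. Both 9 ∣ 90 and 10 ∣ 90, yet 90 is not a multiple of 180 (since 90 = 0·180 + 90), so 180 ∤ 90.

Only the forward direction holds.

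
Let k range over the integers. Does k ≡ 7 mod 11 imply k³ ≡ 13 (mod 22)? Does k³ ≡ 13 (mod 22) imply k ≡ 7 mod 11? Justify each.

Forward direction. This fails: take k = 18. Then 18 ≡ 7 (mod 11), but 18³ = 5832 ≡ 2 (mod 22), not 13.

Converse. The residues r modulo 22 with r³ ≡ 13 (mod 22) are exactly {7}, and each is ≡ 7 (mod 11).

Not equivalent: only (⇐) holds.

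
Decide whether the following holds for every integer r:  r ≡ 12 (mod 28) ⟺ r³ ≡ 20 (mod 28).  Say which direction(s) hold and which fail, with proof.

(⟸) This fails: take r = 6. Then 6³ = 216 ≡ 20 (mod 28), yet 6 ≡ 6 (mod 28), not 12.

(⟹) Suppose r ≡ 12 (mod 28). Write r = 28j + 12. Then (28j + 12)³ = 21952j³ + 28224j² + 12096j + 1728 = 28(784j³ + 1008j² + 432j + 61) + 20, so r³ ≡ 20 (mod 28).

Not equivalent: only (⇒) holds.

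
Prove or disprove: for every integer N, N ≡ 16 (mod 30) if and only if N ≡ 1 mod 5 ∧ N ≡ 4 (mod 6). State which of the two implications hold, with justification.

(→) Suppose N ≡ 16 (mod 30); write N = 30j + 16. Since 5 ∣ 30, reducing mod 5 gives N ≡ 16 ≡ 1 (mod 5); since 6 ∣ 30, reducing mod 6 gives N ≡ 16 ≡ 4 (mod 6).

(←) Conversely, if N ≡ 1 (mod 5) and N ≡ 4 (mod 6), then by the Chinese remainder theorem N ≡ 16 (mod 30). This is exactly N ≡ 16 (mod 30).

Both directions hold; the statement is true.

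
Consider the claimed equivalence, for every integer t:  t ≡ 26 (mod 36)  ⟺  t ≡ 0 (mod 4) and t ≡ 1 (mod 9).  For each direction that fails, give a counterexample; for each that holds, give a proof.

Forward direction. This fails: t = 26 gives 26 ≡ 26 (mod 36) but 26 ≡ 2 (mod 4), so the conjunction on the right does not hold.

Converse. This fails: t = 28 satisfies both congruences on the right (28 ≡ 0 mod 4 and 28 ≡ 1 mod 9) yet 28 ≡ 28 (mod 36), not 26.

Both directions fail.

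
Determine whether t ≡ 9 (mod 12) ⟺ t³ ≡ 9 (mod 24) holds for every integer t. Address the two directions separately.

Only the reverse direction holds.

(←) The residues r modulo 24 with r³ ≡ 9 (mod 24) are exactly {9}, and each is ≡ 9 (mod 12).

(→) This fails: take t = 21. Then 21 ≡ 9 (mod 12), but 21³ = 9261 ≡ 21 (mod 24), not 9.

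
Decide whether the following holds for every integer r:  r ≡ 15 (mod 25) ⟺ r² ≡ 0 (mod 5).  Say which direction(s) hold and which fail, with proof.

Only the forward direction holds.

Forward direction. Suppose r ≡ 15 (mod 25). Then r² ≡ 15² = 225 (mod 25), and since 5 ∣ 25, also r² ≡ 0 (mod 5).

Converse. This fails: take r = 0. Then 0² = 0 ≡ 0 (mod 5), yet 0 ≡ 0 (mod 25), not 15.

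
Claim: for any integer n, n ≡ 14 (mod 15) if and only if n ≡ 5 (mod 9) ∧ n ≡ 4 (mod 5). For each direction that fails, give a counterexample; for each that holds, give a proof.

The forward direction fails; the converse holds.

(→) This fails: n = 44 gives 44 ≡ 14 (mod 15) but 44 ≡ 8 (mod 9), so the conjunction on the right does not hold.

(←) Conversely, if n ≡ 5 (mod 9) and n ≡ 4 (mod 5), then by the Chinese remainder theorem n ≡ 14 (mod 45). Since 14 ≡ 14 (mod 15) and 15 ∣ 45, we get n ≡ 14 (mod 15).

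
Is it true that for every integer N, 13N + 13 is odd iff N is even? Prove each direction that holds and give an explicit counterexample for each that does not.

Forward direction. Suppose 13N + 13 is odd. Since 13 is odd, 13N and N have the same parity, so 13N + 13 ≡ N + 13 (mod 2). As 13 is odd, 13N + 13 is odd exactly when N is even. Thus N is even.

Converse. Suppose N is even; write N = 2j. Then 13N + 13 = 13·(2j) + 13 = 2·13j + 13, which is odd.

Both directions hold.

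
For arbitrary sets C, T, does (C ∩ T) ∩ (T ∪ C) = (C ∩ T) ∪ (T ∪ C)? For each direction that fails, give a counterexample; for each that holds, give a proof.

(⟹) Let x ∈ (C ∩ T) ∩ (T ∪ C). Then x ∈ C ∩ T, from which x ∈ (C ∩ T) ∪ (T ∪ C).

(⟸) This inclusion fails. Take C = {1}, T = ∅; then 1 ∈ (C ∩ T) ∪ (T ∪ C) but 1 ∉ (C ∩ T) ∩ (T ∪ C).

The sets are not equal: only the forward inclusion holds.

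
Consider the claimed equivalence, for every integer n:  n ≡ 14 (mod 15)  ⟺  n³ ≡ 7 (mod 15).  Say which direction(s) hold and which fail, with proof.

Both directions fail.

(→) This fails: take n = 14. Then 14 ≡ 14 (mod 15), but 14³ = 2744 ≡ 14 (mod 15), not 7.

(←) This fails: take n = 13. Then 13³ = 2197 ≡ 7 (mod 15), yet 13 ≡ 13 (mod 15), not 14.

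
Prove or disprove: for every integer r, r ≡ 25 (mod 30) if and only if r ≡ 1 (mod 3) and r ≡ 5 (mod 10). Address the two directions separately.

[⇒] Suppose r ≡ 25 (mod 30); write r = 30j + 25. Since 3 ∣ 30, reducing mod 3 gives r ≡ 25 ≡ 1 (mod 3); since 10 ∣ 30, reducing mod 10 gives r ≡ 25 ≡ 5 (mod 10).

[⇐] Conversely, if r ≡ 1 (mod 3) and r ≡ 5 (mod 10), then by the Chinese remainder theorem r ≡ 25 (mod 30). This is exactly r ≡ 25 (mod 30).

Both directions hold; the statement is true.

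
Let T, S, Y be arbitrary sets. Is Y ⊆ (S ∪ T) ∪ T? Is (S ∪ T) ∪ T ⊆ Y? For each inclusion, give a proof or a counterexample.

(⟹) This inclusion fails. Take T = ∅, S = ∅, Y = {1}; then 1 ∈ Y but 1 ∉ (S ∪ T) ∪ T.

(⟸) This inclusion fails. Take T = {1}, S = ∅, Y = ∅; then 1 ∈ (S ∪ T) ∪ T but 1 ∉ Y.

Both inclusions fail.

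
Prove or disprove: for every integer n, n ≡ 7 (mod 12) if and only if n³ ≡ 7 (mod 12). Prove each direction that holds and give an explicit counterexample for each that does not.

Both directions hold.

(⇒) Suppose n ≡ 7 (mod 12). Write n = 12j + 7. Then (12j + 7)³ = 1728j³ + 3024j² + 1764j + 343 = 12(144j³ + 252j² + 147j + 28) + 7, so n³ ≡ 7 (mod 12).

(⇐) Conversely, suppose n³ ≡ 7 (mod 12). The only residue r in {0, …, 11} with r³ ≡ 7 (mod 12) is r = 7, so n ≡ 7 (mod 12).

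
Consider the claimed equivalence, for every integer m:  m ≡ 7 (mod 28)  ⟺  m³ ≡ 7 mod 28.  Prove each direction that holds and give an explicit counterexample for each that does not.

The biconditional holds.

(→) Suppose m ≡ 7 (mod 28). Write m = 28j + 7. Then (28j + 7)³ = 21952j³ + 16464j² + 4116j + 343 = 28(784j³ + 588j² + 147j + 12) + 7, so m³ ≡ 7 (mod 28).

(←) Conversely, suppose m³ ≡ 7 (mod 28). The only residue r in {0, …, 27} with r³ ≡ 7 (mod 28) is r = 7, so m ≡ 7 (mod 28).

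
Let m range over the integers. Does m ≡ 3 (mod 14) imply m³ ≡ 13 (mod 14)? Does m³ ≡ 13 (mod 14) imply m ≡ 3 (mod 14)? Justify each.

(⟹) Suppose m ≡ 3 (mod 14). Write m = 14j + 3. Then (14j + 3)³ = 2744j³ + 1764j² + 378j + 27 = 14(196j³ + 126j² + 27j + 1) + 13, so m³ ≡ 13 (mod 14).

(⟸) This fails: take m = 5. Then 5³ = 125 ≡ 13 (mod 14), yet 5 ≡ 5 (mod 14), not 3.

Only the forward implication holds.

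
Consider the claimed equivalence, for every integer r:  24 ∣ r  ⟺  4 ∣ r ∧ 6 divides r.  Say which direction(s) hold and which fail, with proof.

(⟹) If 24 ∣ r, write r = 24q. Since 24 = 6·4, r = 4·(6q), so 4 ∣ r; and since 24 = 4·6, r = 6·(4q), so 6 ∣ r.

(⟸) This fails: take r = 12. Both 4 ∣ 12 and 6 ∣ 12, yet 12 is not a multiple of 24 (since 12 = 0·24 + 12), so 24 ∤ 12.

Not equivalent: only (⇒) holds.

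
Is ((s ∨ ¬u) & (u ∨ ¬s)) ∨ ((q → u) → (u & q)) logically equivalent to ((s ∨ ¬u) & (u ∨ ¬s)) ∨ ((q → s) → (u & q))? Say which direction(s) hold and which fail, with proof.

The forward direction fails; the converse holds.

(→) This fails. Under q = T, u = F, s = T, the left side is true but the right side is false.

(←) Assume the antecedent. If q is true, the consequent reduces to true regardless of the other variables. If q is false, the antecedent forces (q = F, u = F, s = F) or (q = F, u = T, s = T), and the consequent holds there. Either way the consequent holds.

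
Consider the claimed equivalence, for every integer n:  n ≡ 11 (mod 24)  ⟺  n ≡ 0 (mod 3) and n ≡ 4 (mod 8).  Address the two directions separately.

Neither direction holds.

(⟹) This fails: n = 11 gives 11 ≡ 11 (mod 24) but 11 ≡ 2 (mod 3), so the conjunction on the right does not hold.

(⟸) This fails: n = 12 satisfies both congruences on the right (12 ≡ 0 mod 3 and 12 ≡ 4 mod 8) yet 12 ≡ 12 (mod 24), not 11.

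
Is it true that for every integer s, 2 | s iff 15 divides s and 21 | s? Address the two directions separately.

Both directions fail.

(⇒) This fails: take s = 2. Certainly 2 ∣ 2, but 15 ∤ 2.

(⇐) This fails: take s = 105. Both 15 ∣ 105 and 21 ∣ 105, yet 105 is not a multiple of 2 (since 105 = 52·2 + 1), so 2 ∤ 105.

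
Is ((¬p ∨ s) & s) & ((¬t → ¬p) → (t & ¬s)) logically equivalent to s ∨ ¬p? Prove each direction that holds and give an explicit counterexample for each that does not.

(→) Assume the antecedent. If s is true, s ∨ ¬p reduces to true regardless of the other variables. If s is false, the antecedent cannot hold. Either way s ∨ ¬p holds.

(←) This fails. Under s = F, t = F, p = F, the left side is false but the right side is true.

The forward direction holds; the converse fails.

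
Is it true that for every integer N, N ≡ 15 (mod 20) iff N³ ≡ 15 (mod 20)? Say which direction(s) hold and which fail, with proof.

Equivalent; both directions hold.

(⟹) Suppose N ≡ 15 (mod 20). Write N = 20j + 15. Then (20j + 15)³ = 8000j³ + 18000j² + 13500j + 3375 = 20(400j³ + 900j² + 675j + 168) + 15, so N³ ≡ 15 (mod 20).

(⟸) Conversely, suppose N³ ≡ 15 (mod 20). The only residue r in {0, …, 19} with r³ ≡ 15 (mod 20) is r = 15, so N ≡ 15 (mod 20).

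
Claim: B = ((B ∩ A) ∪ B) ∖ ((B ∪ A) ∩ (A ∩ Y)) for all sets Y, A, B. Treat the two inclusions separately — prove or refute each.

(⊆) fails; (⊇) holds.

Reverse inclusion. Let x ∈ ((B ∩ A) ∪ B) ∖ ((B ∪ A) ∩ (A ∩ Y)). Then either x ∈ B and x ∉ Y, A; or x ∈ Y ∩ B and x ∉ A; or x ∈ A ∩ B and x ∉ Y. In each case x ∈ B, so ((B ∩ A) ∪ B) ∖ ((B ∪ A) ∩ (A ∩ Y)) ⊆ B.

Forward inclusion. This inclusion fails. Take Y = {1}, A = {1}, B = {1}; then 1 ∈ B but 1 ∉ ((B ∩ A) ∪ B) ∖ ((B ∪ A) ∩ (A ∩ Y)).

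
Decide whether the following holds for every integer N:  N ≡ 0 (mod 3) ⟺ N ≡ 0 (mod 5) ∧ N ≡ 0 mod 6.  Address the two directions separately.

(⇒) This fails: N = 3 gives 3 ≡ 0 (mod 3) but 3 ≡ 3 (mod 5), so the conjunction on the right does not hold.

(⇐) Conversely, if N ≡ 0 (mod 5) and N ≡ 0 (mod 6), then by the Chinese remainder theorem N ≡ 0 (mod 30). Since 0 ≡ 0 (mod 3) and 3 ∣ 30, we get N ≡ 0 (mod 3).

The forward direction fails; the converse holds.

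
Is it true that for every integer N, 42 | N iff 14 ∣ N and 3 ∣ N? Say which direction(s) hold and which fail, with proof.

The biconditional holds.

Forward direction. If 42 ∣ N, write N = 42q. Since 42 = 3·14, N = 14·(3q), so 14 ∣ N; and since 42 = 14·3, N = 3·(14q), so 3 ∣ N.

Converse. Suppose 14 ∣ N and 3 ∣ N. Any common multiple of 14 and 3 is a multiple of their lcm; here gcd(14, 3) = 1, so lcm(14, 3) = 14·3 = 42, so 42 ∣ N.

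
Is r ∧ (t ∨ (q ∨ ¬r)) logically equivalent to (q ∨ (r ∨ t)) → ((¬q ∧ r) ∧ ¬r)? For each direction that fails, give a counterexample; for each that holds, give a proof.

Neither direction holds.

[⇒] This fails. Under q = T, r = T, t = F, the left side is true but the right side is false.

[⇐] This fails. Under q = F, r = F, t = F, the left side is false but the right side is true.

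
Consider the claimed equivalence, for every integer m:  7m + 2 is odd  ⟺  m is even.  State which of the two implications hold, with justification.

Forward direction. This fails: m = 3 gives 7m + 2 = 23, which is odd, but 3 is odd, not even.

Converse. This also fails: m = 2 is even, but 7m + 2 = 16 is even, not odd.

(⇒) fails and (⇐) fails.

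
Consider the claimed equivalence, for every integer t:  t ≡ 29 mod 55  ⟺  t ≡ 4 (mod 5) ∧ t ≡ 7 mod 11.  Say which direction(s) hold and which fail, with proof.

(→) Suppose t ≡ 29 (mod 55); write t = 55j + 29. Since 5 ∣ 55, reducing mod 5 gives t ≡ 29 ≡ 4 (mod 5); since 11 ∣ 55, reducing mod 11 gives t ≡ 29 ≡ 7 (mod 11).

(←) Conversely, if t ≡ 4 (mod 5) and t ≡ 7 (mod 11), then by the Chinese remainder theorem t ≡ 29 (mod 55). This is exactly t ≡ 29 (mod 55).

Equivalent; both directions hold.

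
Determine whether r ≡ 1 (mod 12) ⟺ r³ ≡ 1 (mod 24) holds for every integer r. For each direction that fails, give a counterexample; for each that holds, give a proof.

The forward direction fails; the converse holds.

[⇐] The residues r modulo 24 with r³ ≡ 1 (mod 24) are exactly {1}, and each is ≡ 1 (mod 12).

[⇒] This fails: take r = 13. Then 13 ≡ 1 (mod 12), but 13³ = 2197 ≡ 13 (mod 24), not 1.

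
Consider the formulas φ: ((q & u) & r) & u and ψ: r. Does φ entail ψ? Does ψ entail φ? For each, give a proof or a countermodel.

Only the forward direction holds.

[⇐] This fails. Under u = F, r = T, q = F, the left side is false but the right side is true.

[⇒] Assume the antecedent. If u is true, the antecedent forces (u = T, r = T, q = T), and r holds there. If u is false, the antecedent cannot hold. Either way r holds.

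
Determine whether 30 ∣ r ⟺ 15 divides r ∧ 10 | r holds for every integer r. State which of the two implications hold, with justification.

(→) If 30 ∣ r, write r = 30q. Since 30 = 2·15, r = 15·(2q), so 15 ∣ r; and since 30 = 3·10, r = 10·(3q), so 10 ∣ r.

(←) Suppose 15 ∣ r and 10 ∣ r. Any common multiple of 15 and 10 is a multiple of their lcm; here lcm(15, 10) = 15·10/gcd(15, 10) = 150/5 = 30, so 30 ∣ r.

The biconditional holds.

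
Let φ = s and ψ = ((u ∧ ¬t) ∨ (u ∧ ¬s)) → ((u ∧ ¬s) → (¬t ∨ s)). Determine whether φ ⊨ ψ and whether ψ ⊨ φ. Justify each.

Only the forward direction holds.

(→) Assume the antecedent. If s is true, the consequent reduces to true regardless of the other variables. If s is false, the antecedent cannot hold. Either way the consequent holds.

(←) This fails. Under s = F, u = F, t = F, the left side is false but the right side is true.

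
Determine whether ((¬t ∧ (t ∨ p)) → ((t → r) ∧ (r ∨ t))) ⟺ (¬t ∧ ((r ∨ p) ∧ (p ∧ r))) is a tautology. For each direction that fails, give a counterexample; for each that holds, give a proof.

Only the reverse direction holds.

Forward direction. This fails. Under p = F, r = F, t = F, the left side is true but the right side is false.

Converse. Assume the antecedent. If p is true, the antecedent forces (p = T, r = T, t = F), and the consequent holds there. If p is false, the antecedent cannot hold. Either way the consequent holds.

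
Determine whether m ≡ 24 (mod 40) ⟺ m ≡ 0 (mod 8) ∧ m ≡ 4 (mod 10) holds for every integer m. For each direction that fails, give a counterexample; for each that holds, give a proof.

Equivalent; both directions hold.

Forward direction. Suppose m ≡ 24 (mod 40); write m = 40j + 24. Since 8 ∣ 40, reducing mod 8 gives m ≡ 24 ≡ 0 (mod 8); since 10 ∣ 40, reducing mod 10 gives m ≡ 24 ≡ 4 (mod 10).

Converse. If m ≡ 0 (mod 8) and m ≡ 4 (mod 10), then by the Chinese remainder theorem m ≡ 24 (mod 40). This is exactly m ≡ 24 (mod 40).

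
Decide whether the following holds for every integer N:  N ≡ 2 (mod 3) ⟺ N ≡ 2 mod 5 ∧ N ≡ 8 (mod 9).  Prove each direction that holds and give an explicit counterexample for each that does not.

Not equivalent: only (⇐) holds.

(→) This fails: N = 32 gives 32 ≡ 2 (mod 3) but 32 ≡ 5 (mod 9), so the conjunction on the right does not hold.

(←) Conversely, if N ≡ 2 (mod 5) and N ≡ 8 (mod 9), then by the Chinese remainder theorem N ≡ 17 (mod 45). Since 17 ≡ 2 (mod 3) and 3 ∣ 45, we get N ≡ 2 (mod 3).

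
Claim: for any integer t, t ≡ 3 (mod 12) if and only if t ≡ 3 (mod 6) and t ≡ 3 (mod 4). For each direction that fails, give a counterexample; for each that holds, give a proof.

Both directions hold.

Forward direction. Suppose t ≡ 3 (mod 12); write t = 12j + 3. Since 6 ∣ 12, reducing mod 6 gives t ≡ 3 (mod 6); since 4 ∣ 12, reducing mod 4 gives t ≡ 3 (mod 4).

Converse. If t ≡ 3 (mod 6) and t ≡ 3 (mod 4), then by the Chinese remainder theorem t ≡ 3 (mod 12). This is exactly t ≡ 3 (mod 12).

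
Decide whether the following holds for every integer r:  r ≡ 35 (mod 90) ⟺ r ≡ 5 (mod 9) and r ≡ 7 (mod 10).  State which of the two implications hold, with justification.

Neither direction holds.

Forward direction. This fails: r = 35 gives 35 ≡ 35 (mod 90) but 35 ≡ 8 (mod 9), so the conjunction on the right does not hold.

Converse. This fails: r = 77 satisfies both congruences on the right (77 ≡ 5 mod 9 and 77 ≡ 7 mod 10) yet 77 ≡ 77 (mod 90), not 35.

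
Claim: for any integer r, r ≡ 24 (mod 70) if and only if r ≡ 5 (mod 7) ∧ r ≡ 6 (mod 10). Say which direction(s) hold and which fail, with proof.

Neither implication holds.

[⇒] This fails: r = 24 gives 24 ≡ 24 (mod 70) but 24 ≡ 3 (mod 7), so the conjunction on the right does not hold.

[⇐] This fails: r = 26 satisfies both congruences on the right (26 ≡ 5 mod 7 and 26 ≡ 6 mod 10) yet 26 ≡ 26 (mod 70), not 24.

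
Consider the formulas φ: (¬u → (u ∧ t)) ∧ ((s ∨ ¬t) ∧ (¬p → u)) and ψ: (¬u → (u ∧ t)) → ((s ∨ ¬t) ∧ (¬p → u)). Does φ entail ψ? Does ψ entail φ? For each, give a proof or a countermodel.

Only the forward implication holds.

(⟹) Assume the antecedent. If t is true, the antecedent forces (u = T, p = F, t = T, s = T) or (u = T, p = T, t = T, s = T), and the consequent holds there. If t is false, the consequent reduces to true regardless of the other variables. Either way the consequent holds.

(⟸) This fails. Under u = F, p = F, t = F, s = F, the left side is false but the right side is true.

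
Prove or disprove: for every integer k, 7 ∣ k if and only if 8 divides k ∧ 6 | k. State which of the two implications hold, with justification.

Neither direction holds.

Forward direction. This fails: take k = 7. Certainly 7 ∣ 7, but 8 ∤ 7.

Converse. This fails: take k = 24. Both 8 ∣ 24 and 6 ∣ 24, yet 24 is not a multiple of 7 (since 24 = 3·7 + 3), so 7 ∤ 24.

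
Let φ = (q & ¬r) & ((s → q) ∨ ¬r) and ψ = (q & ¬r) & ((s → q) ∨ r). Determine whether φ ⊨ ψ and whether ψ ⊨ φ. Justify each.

Equivalent; both directions hold.

(→) Assume the antecedent. If q is true, the antecedent forces (q = T, s = F, r = F) or (q = T, s = T, r = F), and (q & ¬r) & ((s → q) ∨ r) holds there. If q is false, the antecedent cannot hold. Either way (q & ¬r) & ((s → q) ∨ r) holds.

(←) Assume the antecedent. If q is true, the antecedent forces (q = T, s = F, r = F) or (q = T, s = T, r = F), and (q & ¬r) & ((s → q) ∨ ¬r) holds there. If q is false, the antecedent cannot hold. Either way (q & ¬r) & ((s → q) ∨ ¬r) holds.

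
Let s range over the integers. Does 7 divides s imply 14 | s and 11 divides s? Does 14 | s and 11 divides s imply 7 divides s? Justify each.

Not equivalent: only (⇐) holds.

Forward direction. This fails: take s = 7. Certainly 7 ∣ 7, but 14 ∤ 7.

Converse. Suppose 14 ∣ s and 11 ∣ s. Any common multiple of 14 and 11 is a multiple of their lcm; here gcd(14, 11) = 1, so lcm(14, 11) = 14·11 = 154, so 154 ∣ s. Since 7 ∣ 154, it follows that 7 ∣ s.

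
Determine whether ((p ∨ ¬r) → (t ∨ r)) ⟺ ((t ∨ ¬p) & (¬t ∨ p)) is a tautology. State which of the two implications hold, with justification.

(→) This fails. Under p = T, r = T, t = F, the left side is true but the right side is false.

(←) This fails. Under p = F, r = F, t = F, the left side is false but the right side is true.

Neither direction holds.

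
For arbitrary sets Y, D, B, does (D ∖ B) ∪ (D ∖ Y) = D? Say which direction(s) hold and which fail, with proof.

The sets are not equal: only the forward inclusion holds.

Forward inclusion. Let x ∈ (D ∖ B) ∪ (D ∖ Y). Then either x ∈ D and x ∉ Y, B; or x ∈ Y ∩ D and x ∉ B; or x ∈ D ∩ B and x ∉ Y. In each case x ∈ D, so (D ∖ B) ∪ (D ∖ Y) ⊆ D.

Reverse inclusion. This inclusion fails. Take Y = {1}, D = {1}, B = {1}; then 1 ∈ D but 1 ∉ (D ∖ B) ∪ (D ∖ Y).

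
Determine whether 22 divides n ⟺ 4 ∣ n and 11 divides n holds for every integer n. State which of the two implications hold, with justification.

Not equivalent: only (⇐) holds.

(⇒) This fails: take n = 22. Certainly 22 ∣ 22, but 4 ∤ 22.

(⇐) Suppose 4 ∣ n and 11 ∣ n. Any common multiple of 4 and 11 is a multiple of their lcm; here gcd(4, 11) = 1, so lcm(4, 11) = 4·11 = 44, so 44 ∣ n. Since 22 ∣ 44, it follows that 22 ∣ n.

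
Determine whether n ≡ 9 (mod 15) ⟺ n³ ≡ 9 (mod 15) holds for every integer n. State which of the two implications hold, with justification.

The biconditional holds.

Forward direction. Suppose n ≡ 9 (mod 15). Write n = 15j + 9. Then (15j + 9)³ = 3375j³ + 6075j² + 3645j + 729 = 15(225j³ + 405j² + 243j + 48) + 9, so n³ ≡ 9 (mod 15).

Converse. Suppose n³ ≡ 9 (mod 15). The only residue r in {0, …, 14} with r³ ≡ 9 (mod 15) is r = 9, so n ≡ 9 (mod 15).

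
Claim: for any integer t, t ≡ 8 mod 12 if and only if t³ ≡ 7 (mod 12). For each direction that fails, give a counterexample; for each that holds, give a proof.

(→) This fails: take t = 8. Then 8 ≡ 8 (mod 12), but 8³ = 512 ≡ 8 (mod 12), not 7.

(←) This fails: take t = 7. Then 7³ = 343 ≡ 7 (mod 12), yet 7 ≡ 7 (mod 12), not 8.

Neither direction holds.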